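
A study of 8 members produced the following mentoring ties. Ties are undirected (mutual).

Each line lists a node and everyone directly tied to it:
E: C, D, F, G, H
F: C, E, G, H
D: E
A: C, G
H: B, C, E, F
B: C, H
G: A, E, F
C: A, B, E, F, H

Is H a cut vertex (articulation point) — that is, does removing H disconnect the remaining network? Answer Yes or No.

No

Even without H, every remaining node can still reach every other (the residual graph is connected), so H is not a cut vertex.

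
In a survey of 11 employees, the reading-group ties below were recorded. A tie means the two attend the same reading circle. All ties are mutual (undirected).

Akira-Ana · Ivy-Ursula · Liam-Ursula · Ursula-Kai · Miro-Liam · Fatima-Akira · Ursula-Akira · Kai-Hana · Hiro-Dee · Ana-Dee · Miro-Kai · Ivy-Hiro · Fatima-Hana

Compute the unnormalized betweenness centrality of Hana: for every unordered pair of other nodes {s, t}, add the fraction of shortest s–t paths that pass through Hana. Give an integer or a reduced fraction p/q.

Pairs whose geodesics pass through Hana — Fatima–Kai: 1; Fatima–Miro: 1.
All other pairs contribute 0.
Summing the contributions gives betweenness(Hana) = 2.

2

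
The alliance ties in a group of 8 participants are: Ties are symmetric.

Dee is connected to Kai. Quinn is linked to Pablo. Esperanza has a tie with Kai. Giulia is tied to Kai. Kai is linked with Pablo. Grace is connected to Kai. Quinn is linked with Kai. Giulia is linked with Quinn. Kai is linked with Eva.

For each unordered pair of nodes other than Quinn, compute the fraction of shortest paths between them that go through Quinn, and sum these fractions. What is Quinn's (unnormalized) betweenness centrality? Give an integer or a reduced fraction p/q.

1/2

Pairs whose geodesics pass through Quinn — Giulia–Pablo: 1/2.
All other pairs contribute 0.
Summing the contributions gives betweenness(Quinn) = 1/2.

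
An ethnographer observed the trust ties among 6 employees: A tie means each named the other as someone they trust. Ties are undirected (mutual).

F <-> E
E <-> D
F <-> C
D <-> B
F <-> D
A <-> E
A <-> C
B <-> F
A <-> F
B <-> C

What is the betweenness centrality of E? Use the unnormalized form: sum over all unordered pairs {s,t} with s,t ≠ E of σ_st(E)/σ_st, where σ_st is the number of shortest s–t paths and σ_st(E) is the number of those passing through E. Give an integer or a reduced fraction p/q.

Pairs whose geodesics pass through E — D–A: 1/2.
All other pairs contribute 0.
Summing the contributions gives betweenness(E) = 1/2.

1/2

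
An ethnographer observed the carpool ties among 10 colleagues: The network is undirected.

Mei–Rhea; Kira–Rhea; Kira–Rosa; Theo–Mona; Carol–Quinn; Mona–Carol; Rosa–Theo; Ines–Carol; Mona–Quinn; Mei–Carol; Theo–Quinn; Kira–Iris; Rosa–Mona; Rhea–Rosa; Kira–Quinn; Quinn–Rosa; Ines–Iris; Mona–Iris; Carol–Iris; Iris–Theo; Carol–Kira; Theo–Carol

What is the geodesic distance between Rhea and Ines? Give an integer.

One shortest route is Rhea – Kira – Iris – Ines, which uses 3 edges, and at distance 2 from Rhea we only reach {Carol, Iris, Mona, Quinn, Theo}, which does not include Ines. So d(Rhea,Ines) = 3.

3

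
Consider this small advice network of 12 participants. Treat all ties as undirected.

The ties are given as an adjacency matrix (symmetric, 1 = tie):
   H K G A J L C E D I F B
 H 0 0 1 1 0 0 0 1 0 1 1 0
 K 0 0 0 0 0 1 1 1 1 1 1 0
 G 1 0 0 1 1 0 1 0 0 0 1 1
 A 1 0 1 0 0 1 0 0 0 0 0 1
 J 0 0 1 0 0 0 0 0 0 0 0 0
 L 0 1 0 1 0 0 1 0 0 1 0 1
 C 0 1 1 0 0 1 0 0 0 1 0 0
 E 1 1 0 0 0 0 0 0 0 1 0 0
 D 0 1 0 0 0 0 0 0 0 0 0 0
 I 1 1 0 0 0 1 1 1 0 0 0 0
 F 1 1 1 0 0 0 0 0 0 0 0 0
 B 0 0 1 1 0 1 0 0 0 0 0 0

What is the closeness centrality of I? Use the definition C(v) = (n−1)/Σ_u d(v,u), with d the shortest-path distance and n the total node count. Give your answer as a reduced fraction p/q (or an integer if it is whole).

Distances from I: A:2, B:2, C:1, D:2, E:1, F:2, G:2, H:1, J:3, K:1, L:1. Sum = 18.
n = 12, so closeness = 11/18.

11/18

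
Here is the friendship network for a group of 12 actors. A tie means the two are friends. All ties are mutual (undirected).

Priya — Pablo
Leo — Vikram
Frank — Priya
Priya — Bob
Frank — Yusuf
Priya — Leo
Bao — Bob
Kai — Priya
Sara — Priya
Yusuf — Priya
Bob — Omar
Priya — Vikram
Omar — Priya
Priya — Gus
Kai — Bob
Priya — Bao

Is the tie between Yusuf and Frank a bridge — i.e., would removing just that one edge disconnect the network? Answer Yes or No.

No

Even without that edge, Yusuf still reaches Frank via Yusuf – Priya – Frank, so the network stays connected. Not a bridge.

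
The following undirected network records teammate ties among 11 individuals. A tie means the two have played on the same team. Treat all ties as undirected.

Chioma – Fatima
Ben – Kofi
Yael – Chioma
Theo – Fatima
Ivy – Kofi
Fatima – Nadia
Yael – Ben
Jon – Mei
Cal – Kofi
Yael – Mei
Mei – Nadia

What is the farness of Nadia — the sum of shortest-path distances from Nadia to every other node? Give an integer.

27

Distances from Nadia: Ben:3, Cal:5, Chioma:2, Fatima:1, Ivy:5, Jon:2, Kofi:4, Mei:1, Theo:2, Yael:2.
Sum = 3 + 5 + 2 + 1 + 5 + 2 + 4 + 1 + 2 + 2 = 27.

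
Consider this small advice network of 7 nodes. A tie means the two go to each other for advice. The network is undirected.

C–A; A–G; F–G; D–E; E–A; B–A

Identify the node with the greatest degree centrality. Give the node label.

Degrees — A:4, B:1, C:1, D:1, E:2, F:1, G:2.
The maximum is 4, attained only by A.

A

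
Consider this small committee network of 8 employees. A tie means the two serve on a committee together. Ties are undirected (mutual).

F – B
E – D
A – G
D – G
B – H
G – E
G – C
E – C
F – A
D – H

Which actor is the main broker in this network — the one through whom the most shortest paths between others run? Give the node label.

G

Unnormalized betweenness of each node: A:13/3, B:2, C:0, D:17/3, E:4/3, F:7/3, G:23/3, H:11/3.
G has the largest value, 23/3, making it the main broker — the node through which the most shortest paths run.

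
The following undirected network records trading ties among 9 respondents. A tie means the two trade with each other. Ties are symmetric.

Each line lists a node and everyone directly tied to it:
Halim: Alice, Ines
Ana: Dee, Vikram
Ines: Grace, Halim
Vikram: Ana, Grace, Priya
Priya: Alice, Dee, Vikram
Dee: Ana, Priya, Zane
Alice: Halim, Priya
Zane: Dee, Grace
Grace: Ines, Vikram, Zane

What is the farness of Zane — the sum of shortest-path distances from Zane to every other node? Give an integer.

16

Distances from Zane: Alice:3, Ana:2, Dee:1, Grace:1, Halim:3, Ines:2, Priya:2, Vikram:2.
Sum = 3 + 2 + 1 + 1 + 3 + 2 + 2 + 2 = 16.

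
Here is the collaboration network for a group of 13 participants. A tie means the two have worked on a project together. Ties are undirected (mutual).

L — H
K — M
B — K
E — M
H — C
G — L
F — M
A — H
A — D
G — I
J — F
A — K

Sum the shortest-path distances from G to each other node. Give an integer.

Distances from G: A:3, B:5, C:3, D:4, E:6, F:6, H:2, I:1, J:7, K:4, L:1, M:5.
Sum = 3 + 5 + 3 + 4 + 6 + 6 + 2 + 1 + 7 + 4 + 1 + 5 = 47.

47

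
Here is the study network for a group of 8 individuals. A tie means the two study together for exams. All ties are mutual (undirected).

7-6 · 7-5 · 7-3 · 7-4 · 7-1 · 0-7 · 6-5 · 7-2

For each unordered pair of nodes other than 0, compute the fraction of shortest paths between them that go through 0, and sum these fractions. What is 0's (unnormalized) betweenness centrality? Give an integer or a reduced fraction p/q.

No shortest path between any pair of other nodes passes through 0.
Summing the contributions gives betweenness(0) = 0.

0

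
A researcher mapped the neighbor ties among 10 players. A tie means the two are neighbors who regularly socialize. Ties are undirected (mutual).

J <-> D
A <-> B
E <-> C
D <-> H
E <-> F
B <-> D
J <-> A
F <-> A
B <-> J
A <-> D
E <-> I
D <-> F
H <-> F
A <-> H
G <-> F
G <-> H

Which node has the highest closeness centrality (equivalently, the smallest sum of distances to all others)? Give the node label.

F

Farness (sum of distances to all others) for each node — A:15, B:21, C:25, D:15, E:17, F:13, G:20, H:16, I:25, J:21.
The smallest farness is 13, for F, so F has the highest closeness.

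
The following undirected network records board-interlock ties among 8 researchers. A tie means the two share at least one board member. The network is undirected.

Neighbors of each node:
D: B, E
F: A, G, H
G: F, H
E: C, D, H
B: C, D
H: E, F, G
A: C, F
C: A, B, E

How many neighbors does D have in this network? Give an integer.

2

D is directly tied to B and E. That is 2 neighbors, so the degree of D is 2.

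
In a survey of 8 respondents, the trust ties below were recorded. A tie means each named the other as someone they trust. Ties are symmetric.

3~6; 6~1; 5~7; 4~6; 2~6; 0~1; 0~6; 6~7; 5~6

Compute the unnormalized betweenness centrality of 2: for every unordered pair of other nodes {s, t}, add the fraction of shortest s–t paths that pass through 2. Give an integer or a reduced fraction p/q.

0

No shortest path between any pair of other nodes passes through 2.
Summing the contributions gives betweenness(2) = 0.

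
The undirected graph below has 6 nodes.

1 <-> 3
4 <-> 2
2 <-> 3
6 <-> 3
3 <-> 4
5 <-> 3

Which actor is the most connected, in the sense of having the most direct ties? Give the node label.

Degrees — 1:1, 2:2, 3:5, 4:2, 5:1, 6:1.
The maximum is 5, attained only by 3.

3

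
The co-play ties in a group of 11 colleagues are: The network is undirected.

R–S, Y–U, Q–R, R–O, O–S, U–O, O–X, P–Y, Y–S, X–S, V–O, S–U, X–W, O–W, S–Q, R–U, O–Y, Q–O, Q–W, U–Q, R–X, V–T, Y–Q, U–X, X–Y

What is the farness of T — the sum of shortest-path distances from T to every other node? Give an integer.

Distances from T: O:2, P:4, Q:3, R:3, S:3, U:3, V:1, W:3, X:3, Y:3.
Sum = 2 + 4 + 3 + 3 + 3 + 3 + 1 + 3 + 3 + 3 = 28.

28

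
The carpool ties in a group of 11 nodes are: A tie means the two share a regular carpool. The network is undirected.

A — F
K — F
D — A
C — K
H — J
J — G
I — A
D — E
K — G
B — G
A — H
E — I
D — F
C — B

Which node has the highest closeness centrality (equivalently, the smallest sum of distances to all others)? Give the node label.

F

Farness (sum of distances to all others) for each node — A:20, B:30, C:27, D:22, E:29, F:19, G:23, H:23, I:27, J:24, K:20.
The smallest farness is 19, for F, so F has the highest closeness.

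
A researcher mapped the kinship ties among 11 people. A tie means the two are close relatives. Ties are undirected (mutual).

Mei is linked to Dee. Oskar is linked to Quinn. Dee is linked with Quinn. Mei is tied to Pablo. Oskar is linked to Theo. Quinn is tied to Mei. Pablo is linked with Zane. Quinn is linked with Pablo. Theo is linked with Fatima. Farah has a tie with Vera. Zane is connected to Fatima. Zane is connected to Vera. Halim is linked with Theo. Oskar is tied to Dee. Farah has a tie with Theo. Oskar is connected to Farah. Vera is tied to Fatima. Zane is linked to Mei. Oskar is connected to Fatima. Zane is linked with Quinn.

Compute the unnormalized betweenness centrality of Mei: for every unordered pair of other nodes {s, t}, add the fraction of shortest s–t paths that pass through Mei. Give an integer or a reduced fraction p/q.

Pairs whose geodesics pass through Mei — Dee–Pablo: 1/2; Dee–Zane: 1/2; Dee–Vera: 1/4.
All other pairs contribute 0.
Summing the contributions gives betweenness(Mei) = 5/4.

5/4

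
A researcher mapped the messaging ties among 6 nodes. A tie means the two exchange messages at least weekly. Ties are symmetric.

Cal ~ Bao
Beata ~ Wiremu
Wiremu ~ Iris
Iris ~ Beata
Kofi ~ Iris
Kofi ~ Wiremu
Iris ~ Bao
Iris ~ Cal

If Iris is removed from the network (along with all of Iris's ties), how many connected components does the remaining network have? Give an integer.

Without Iris, the remaining ties split the others into: {Beata, Kofi, Wiremu}; {Bao, Cal}.
That's 2 separate components.

2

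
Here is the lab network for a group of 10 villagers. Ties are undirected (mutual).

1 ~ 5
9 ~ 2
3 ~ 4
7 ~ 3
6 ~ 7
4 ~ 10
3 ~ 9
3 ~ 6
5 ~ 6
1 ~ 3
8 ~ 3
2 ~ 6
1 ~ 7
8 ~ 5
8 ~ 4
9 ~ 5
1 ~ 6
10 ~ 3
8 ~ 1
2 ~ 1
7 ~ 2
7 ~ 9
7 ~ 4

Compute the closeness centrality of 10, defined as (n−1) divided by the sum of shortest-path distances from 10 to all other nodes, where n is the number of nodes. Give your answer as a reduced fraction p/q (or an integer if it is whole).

Distances from 10: 1:2, 2:3, 3:1, 4:1, 5:3, 6:2, 7:2, 8:2, 9:2. Sum = 18.
n = 10, so closeness = 9/18 = 1/2.

1/2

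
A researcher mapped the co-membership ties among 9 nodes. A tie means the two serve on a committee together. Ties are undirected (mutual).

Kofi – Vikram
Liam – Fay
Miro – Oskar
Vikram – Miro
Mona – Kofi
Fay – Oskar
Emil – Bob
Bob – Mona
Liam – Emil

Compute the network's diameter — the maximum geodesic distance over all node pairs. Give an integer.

4

Eccentricity of each node (its greatest distance to any other): Bob:4, Emil:4, Fay:4, Kofi:4, Liam:4, Miro:4, Mona:4, Oskar:4, Vikram:4.
The maximum eccentricity is 4, realized for instance by the pair Liam–Vikram via Liam – Fay – Oskar – Miro – Vikram. So the diameter is 4.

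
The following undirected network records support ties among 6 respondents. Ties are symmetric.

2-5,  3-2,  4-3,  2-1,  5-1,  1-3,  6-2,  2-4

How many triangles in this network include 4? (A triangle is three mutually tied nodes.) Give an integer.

1

4's neighbors: 2 and 3.
Neighbor pairs that are themselves tied: 4–2–3. Each forms one triangle with 4, for 1 in total.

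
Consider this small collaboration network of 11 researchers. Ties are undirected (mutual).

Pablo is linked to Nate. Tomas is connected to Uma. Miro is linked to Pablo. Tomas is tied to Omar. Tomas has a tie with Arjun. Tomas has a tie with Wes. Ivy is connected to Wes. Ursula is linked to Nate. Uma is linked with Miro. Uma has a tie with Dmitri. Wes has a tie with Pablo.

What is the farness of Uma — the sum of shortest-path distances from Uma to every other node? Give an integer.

Distances from Uma: Arjun:2, Dmitri:1, Ivy:3, Miro:1, Nate:3, Omar:2, Pablo:2, Tomas:1, Ursula:4, Wes:2.
Sum = 2 + 1 + 3 + 1 + 3 + 2 + 2 + 1 + 4 + 2 = 21.

21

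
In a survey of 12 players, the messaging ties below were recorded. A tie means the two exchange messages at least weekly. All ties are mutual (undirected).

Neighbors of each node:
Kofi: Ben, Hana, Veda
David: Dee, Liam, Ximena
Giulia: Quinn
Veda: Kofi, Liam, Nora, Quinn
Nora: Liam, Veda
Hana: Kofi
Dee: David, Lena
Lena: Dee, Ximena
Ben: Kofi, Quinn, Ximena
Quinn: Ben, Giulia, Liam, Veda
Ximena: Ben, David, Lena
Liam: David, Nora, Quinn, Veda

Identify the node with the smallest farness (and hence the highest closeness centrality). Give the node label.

Farness (sum of distances to all others) for each node — Ben:21, David:23, Dee:31, Giulia:31, Hana:34, Kofi:24, Lena:31, Liam:20, Nora:27, Quinn:21, Veda:22, Ximena:23.
The smallest farness is 20, for Liam, so Liam has the highest closeness.

Liam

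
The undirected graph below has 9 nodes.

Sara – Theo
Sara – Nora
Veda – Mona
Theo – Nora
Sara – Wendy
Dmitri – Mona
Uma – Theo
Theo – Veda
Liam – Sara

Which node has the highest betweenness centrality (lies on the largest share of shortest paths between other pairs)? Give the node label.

Unnormalized betweenness of each node: Dmitri:0, Liam:0, Mona:7, Nora:0, Sara:13, Theo:19, Uma:0, Veda:12, Wendy:0.
Theo has the largest value, 19, making it the main broker — the node through which the most shortest paths run.

Theo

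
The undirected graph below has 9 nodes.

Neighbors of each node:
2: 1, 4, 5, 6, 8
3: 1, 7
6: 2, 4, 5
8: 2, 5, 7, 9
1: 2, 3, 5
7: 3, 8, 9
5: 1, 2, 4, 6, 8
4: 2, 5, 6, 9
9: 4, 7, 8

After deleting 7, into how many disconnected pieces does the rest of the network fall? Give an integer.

7's neighbors (3, 8, and 9) remain reachable from one another through other ties, so the rest of the network stays in one piece.

1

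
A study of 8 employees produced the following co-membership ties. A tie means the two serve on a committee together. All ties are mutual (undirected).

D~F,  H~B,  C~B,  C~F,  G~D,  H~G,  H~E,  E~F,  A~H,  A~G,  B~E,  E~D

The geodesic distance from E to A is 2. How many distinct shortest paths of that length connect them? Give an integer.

The shortest distance is 2, and the only length-2 path is E–H–A. So there is exactly 1 shortest path.

1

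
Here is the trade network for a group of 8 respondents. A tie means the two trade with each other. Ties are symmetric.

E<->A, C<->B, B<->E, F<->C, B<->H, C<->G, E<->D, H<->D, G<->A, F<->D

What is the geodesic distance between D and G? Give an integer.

3

One shortest route is D – E – A – G, which uses 3 edges, and at distance 2 from D we only reach {A, B, C}, which does not include G. So d(D,G) = 3.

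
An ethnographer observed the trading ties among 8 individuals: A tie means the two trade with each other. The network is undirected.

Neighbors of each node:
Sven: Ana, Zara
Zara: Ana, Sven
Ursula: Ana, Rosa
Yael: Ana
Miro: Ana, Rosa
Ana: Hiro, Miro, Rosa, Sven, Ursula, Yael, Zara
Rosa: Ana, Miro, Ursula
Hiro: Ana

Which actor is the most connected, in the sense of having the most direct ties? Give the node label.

Ana

Degrees — Ana:7, Hiro:1, Miro:2, Rosa:3, Sven:2, Ursula:2, Yael:1, Zara:2.
The maximum is 7, attained only by Ana.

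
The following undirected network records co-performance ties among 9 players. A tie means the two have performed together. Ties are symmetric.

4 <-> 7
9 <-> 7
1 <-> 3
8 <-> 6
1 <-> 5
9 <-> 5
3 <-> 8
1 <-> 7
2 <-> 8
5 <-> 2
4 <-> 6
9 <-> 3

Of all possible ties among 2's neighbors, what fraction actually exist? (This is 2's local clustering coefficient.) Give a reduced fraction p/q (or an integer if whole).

0

2's neighbors: 5 and 8 (k = 2).
Possible neighbor pairs: C(2,2) = 1. Edges among them: none → e = 0.
Clustering(2) = 0/1.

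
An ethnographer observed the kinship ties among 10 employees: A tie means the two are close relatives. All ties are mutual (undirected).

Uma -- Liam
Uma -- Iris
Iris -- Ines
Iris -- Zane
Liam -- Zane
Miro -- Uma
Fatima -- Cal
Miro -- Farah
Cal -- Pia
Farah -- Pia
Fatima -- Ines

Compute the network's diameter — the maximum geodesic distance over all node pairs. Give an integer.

5

Eccentricity of each node (its greatest distance to any other): Cal:5, Farah:4, Fatima:4, Ines:4, Iris:4, Liam:5, Miro:4, Pia:5, Uma:4, Zane:5.
The maximum eccentricity is 5, realized for instance by the pair Cal–Liam via Cal – Fatima – Ines – Iris – Zane – Liam. So the diameter is 5.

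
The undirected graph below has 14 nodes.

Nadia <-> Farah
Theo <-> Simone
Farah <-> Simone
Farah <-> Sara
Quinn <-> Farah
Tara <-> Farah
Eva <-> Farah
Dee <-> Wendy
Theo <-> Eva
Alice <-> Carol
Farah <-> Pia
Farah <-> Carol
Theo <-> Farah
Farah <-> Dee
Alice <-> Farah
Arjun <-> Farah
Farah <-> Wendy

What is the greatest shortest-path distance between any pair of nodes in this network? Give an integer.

Eccentricity of each node (its greatest distance to any other): Alice:2, Arjun:2, Carol:2, Dee:2, Eva:2, Farah:1, Nadia:2, Pia:2, Quinn:2, Sara:2, Simone:2, Tara:2, Theo:2, Wendy:2.
The maximum eccentricity is 2, realized for instance by the pair Quinn–Nadia via Quinn – Farah – Nadia. So the diameter is 2.

2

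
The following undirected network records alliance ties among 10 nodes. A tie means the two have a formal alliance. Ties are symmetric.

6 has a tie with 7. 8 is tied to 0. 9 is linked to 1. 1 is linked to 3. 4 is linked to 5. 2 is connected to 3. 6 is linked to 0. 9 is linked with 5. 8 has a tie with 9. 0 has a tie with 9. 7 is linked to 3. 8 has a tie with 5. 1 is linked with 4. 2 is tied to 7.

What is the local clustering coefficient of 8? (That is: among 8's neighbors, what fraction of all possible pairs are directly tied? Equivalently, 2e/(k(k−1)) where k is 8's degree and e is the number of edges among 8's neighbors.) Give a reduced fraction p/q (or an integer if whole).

2/3

8's neighbors: 0, 5, and 9 (k = 3).
Possible neighbor pairs: C(3,2) = 3. Edges among them: 0–9, 5–9 → e = 2.
Clustering(8) = 2/3.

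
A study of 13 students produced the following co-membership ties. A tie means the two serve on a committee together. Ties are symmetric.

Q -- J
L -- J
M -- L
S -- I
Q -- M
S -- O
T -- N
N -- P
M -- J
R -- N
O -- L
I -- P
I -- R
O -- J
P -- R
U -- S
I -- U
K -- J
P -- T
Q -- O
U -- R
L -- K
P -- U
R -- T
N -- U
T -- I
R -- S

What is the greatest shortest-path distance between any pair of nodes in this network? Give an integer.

5

Eccentricity of each node (its greatest distance to any other): I:4, J:4, K:5, L:4, M:5, N:5, O:3, P:5, Q:4, R:4, S:3, T:5, U:4.
The maximum eccentricity is 5, realized for instance by the pair T–M via T – R – S – O – Q – M. So the diameter is 5.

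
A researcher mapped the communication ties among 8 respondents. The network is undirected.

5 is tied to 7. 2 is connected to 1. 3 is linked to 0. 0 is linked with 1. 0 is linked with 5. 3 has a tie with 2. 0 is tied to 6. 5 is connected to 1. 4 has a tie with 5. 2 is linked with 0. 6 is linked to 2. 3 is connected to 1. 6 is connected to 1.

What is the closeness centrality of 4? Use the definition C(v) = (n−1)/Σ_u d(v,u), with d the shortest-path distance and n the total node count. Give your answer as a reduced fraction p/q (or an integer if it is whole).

Distances from 4: 0:2, 1:2, 2:3, 3:3, 5:1, 6:3, 7:2. Sum = 16.
n = 8, so closeness = 7/16.

7/16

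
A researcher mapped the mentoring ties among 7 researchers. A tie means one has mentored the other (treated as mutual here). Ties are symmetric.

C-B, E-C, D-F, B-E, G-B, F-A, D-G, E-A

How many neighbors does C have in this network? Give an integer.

C is directly tied to B and E. That is 2 neighbors, so the degree of C is 2.

2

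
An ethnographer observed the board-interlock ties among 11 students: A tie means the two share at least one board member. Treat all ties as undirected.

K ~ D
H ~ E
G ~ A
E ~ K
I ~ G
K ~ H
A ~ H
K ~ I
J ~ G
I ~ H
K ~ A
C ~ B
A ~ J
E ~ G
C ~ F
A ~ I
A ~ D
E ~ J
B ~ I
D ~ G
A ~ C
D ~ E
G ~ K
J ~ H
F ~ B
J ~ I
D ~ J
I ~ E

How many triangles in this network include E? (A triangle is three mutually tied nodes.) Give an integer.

E's neighbors: D, G, H, I, J, and K.
Neighbor pairs that are themselves tied: E–D–G; E–D–J; E–D–K; E–G–I; E–G–J; E–G–K; E–H–I; E–H–J; E–H–K; E–I–J; E–I–K. Each forms one triangle with E, for 11 in total.

11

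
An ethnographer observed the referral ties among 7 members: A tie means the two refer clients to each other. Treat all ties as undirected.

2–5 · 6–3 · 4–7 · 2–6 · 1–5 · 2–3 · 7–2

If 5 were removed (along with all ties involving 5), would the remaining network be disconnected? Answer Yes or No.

Yes

Removing 5 leaves {2, 3, 4, 6, and 7} with no path to {1}, so the network splits into 2 components. 5 is a cut vertex.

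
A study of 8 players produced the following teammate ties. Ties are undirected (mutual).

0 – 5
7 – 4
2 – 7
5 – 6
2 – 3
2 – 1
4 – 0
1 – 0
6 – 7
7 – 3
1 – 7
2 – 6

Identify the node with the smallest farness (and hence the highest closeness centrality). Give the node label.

Farness (sum of distances to all others) for each node — 0:12, 1:11, 2:10, 3:14, 4:12, 5:13, 6:11, 7:9.
The smallest farness is 9, for 7, so 7 has the highest closeness.

7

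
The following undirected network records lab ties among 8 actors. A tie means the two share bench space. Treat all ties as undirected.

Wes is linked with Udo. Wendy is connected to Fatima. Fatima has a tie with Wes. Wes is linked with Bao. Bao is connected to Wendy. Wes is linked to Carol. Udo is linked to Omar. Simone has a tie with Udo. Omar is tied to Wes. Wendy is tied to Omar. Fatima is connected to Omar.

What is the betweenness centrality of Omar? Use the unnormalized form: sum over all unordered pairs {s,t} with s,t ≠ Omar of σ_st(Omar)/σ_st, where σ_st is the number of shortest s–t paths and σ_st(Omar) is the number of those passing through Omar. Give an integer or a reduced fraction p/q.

11/3

Pairs whose geodesics pass through Omar — Fatima–Udo: 1/2; Fatima–Simone: 1/2; Udo–Wendy: 1; Wendy–Wes: 1/3; Wendy–Simone: 1; Wendy–Carol: 1/3.
All other pairs contribute 0.
Summing the contributions gives betweenness(Omar) = 11/3.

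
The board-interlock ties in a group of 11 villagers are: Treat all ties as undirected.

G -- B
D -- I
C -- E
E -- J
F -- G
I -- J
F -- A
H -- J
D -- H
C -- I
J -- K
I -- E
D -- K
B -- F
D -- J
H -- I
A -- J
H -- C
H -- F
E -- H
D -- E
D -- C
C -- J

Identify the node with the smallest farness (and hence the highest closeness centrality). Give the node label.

H

Farness (sum of distances to all others) for each node — A:18, B:25, C:17, D:16, E:17, F:17, G:25, H:14, I:17, J:15, K:23.
The smallest farness is 14, for H, so H has the highest closeness.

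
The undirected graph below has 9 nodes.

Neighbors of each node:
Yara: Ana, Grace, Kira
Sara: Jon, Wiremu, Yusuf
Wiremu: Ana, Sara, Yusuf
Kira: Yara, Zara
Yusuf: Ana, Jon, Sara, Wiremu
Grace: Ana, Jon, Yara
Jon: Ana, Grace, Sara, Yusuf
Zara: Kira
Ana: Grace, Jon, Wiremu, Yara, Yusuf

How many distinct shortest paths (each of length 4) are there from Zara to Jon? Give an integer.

The shortest distance is 4. The length-4 paths are: Zara–Kira–Yara–Grace–Jon; Zara–Kira–Yara–Ana–Jon.
That gives 2 distinct shortest paths.

2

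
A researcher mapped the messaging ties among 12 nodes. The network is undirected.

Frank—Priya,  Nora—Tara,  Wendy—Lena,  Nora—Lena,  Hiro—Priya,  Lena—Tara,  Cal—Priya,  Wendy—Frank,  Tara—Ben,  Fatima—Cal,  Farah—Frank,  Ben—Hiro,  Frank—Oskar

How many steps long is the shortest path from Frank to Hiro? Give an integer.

One shortest route is Frank – Priya – Hiro, which uses 2 edges, and Frank and Hiro are not directly tied, so nothing shorter exists. So d(Frank,Hiro) = 2.

2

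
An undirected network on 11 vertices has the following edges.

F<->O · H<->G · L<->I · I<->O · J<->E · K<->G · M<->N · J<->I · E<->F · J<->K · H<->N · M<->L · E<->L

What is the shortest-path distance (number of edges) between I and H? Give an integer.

One shortest route is I – L – M – N – H, which uses 4 edges, and at distance 3 from I we only reach {G, N}, which does not include H. So d(I,H) = 4.

4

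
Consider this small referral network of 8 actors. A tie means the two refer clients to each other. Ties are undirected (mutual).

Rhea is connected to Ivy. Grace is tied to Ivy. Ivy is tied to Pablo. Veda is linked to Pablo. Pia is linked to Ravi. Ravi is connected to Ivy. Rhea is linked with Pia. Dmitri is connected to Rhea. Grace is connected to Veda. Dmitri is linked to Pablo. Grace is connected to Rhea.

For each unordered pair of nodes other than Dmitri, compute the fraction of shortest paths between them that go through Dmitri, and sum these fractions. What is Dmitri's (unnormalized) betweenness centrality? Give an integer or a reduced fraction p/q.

Pairs whose geodesics pass through Dmitri — Pablo–Rhea: 1/2; Pablo–Pia: 1/3.
All other pairs contribute 0.
Summing the contributions gives betweenness(Dmitri) = 5/6.

5/6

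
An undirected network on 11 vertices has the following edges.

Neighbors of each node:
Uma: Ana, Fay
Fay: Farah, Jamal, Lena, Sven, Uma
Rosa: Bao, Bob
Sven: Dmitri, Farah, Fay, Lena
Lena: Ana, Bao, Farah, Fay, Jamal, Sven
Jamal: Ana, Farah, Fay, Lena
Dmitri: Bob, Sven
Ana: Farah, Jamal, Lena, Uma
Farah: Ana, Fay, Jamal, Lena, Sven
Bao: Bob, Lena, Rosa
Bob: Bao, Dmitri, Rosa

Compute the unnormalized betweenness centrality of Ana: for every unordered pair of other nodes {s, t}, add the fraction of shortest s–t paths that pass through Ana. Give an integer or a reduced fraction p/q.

Pairs whose geodesics pass through Ana — Jamal–Uma: 1/2; Uma–Lena: 1/2; Uma–Farah: 1/2; Uma–Bob: 1/3; Uma–Bao: 1/2; Uma–Rosa: 1/2.
All other pairs contribute 0.
Summing the contributions gives betweenness(Ana) = 17/6.

17/6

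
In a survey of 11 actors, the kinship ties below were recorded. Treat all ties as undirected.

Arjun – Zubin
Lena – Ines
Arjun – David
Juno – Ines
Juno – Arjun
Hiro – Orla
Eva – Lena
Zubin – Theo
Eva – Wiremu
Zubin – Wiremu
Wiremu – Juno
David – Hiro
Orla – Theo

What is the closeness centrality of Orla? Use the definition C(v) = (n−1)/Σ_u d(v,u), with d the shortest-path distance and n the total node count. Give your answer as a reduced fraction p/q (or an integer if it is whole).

Distances from Orla: Arjun:3, David:2, Eva:4, Hiro:1, Ines:5, Juno:4, Lena:5, Theo:1, Wiremu:3, Zubin:2. Sum = 30.
n = 11, so closeness = 10/30 = 1/3.

1/3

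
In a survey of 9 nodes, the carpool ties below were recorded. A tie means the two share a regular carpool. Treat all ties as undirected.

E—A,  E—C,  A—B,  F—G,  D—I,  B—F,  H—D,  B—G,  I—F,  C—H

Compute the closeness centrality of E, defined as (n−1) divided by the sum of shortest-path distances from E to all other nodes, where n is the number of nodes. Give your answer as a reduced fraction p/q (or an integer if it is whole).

Distances from E: A:1, B:2, C:1, D:3, F:3, G:3, H:2, I:4. Sum = 19.
n = 9, so closeness = 8/19.

8/19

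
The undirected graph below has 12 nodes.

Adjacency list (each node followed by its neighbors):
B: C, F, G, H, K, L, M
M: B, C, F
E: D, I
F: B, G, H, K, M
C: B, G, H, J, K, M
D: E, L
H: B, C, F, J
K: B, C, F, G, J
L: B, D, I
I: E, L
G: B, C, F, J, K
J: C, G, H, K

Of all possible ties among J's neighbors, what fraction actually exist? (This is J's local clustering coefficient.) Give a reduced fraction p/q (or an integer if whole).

J's neighbors: C, G, H, and K (k = 4).
Possible neighbor pairs: C(4,2) = 6. Edges among them: C–G, C–H, C–K, G–K → e = 4.
Clustering(J) = 4/6 = 2/3.

2/3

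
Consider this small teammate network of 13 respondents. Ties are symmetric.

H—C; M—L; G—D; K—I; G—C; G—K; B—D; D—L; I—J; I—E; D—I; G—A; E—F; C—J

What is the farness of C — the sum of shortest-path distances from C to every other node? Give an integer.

Distances from C: A:2, B:3, D:2, E:3, F:4, G:1, H:1, I:2, J:1, K:2, L:3, M:4.
Sum = 2 + 3 + 2 + 3 + 4 + 1 + 1 + 2 + 1 + 2 + 3 + 4 = 28.

28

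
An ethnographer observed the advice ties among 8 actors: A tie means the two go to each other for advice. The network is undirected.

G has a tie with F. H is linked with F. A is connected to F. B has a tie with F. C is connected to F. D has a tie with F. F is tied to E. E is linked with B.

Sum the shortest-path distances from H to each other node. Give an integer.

Distances from H: A:2, B:2, C:2, D:2, E:2, F:1, G:2.
Sum = 2 + 2 + 2 + 2 + 2 + 1 + 2 = 13.

13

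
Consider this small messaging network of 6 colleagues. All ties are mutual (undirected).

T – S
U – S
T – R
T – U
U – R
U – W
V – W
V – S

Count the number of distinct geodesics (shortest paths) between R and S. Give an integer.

The shortest distance is 2. The length-2 paths are: R–T–S; R–U–S.
That gives 2 distinct shortest paths.

2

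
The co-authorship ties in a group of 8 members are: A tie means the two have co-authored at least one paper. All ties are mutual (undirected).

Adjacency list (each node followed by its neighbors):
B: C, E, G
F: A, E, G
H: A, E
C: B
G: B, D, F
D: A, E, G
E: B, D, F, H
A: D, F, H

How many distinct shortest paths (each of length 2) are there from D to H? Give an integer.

2

The shortest distance is 2. The length-2 paths are: D–E–H; D–A–H.
That gives 2 distinct shortest paths.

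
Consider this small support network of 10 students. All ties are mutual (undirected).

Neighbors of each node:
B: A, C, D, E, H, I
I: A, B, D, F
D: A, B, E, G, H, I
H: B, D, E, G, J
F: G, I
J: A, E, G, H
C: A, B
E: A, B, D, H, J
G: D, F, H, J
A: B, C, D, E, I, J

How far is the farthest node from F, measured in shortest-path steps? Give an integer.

Distances from F: A:2, B:2, C:3, D:2, E:3, G:1, H:2, I:1, J:2.
The largest is 3 (to E and C), so the eccentricity of F is 3.

3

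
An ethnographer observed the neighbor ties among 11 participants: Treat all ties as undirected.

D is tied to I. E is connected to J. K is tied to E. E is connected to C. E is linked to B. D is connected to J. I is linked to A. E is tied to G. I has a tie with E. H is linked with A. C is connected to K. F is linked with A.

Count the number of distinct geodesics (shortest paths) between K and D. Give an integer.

2

The shortest distance is 3. The length-3 paths are: K–E–J–D; K–E–I–D.
That gives 2 distinct shortest paths.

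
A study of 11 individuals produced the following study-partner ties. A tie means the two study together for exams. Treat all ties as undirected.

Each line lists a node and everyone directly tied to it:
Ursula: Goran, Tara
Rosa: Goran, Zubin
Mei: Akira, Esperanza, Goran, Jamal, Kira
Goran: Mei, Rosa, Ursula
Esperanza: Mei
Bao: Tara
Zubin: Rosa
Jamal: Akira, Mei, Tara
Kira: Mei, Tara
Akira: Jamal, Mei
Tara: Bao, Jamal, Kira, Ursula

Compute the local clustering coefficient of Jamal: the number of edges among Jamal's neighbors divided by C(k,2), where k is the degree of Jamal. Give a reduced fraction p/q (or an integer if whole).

1/3

Jamal's neighbors: Akira, Mei, and Tara (k = 3).
Possible neighbor pairs: C(3,2) = 3. Edges among them: Akira–Mei → e = 1.
Clustering(Jamal) = 1/3.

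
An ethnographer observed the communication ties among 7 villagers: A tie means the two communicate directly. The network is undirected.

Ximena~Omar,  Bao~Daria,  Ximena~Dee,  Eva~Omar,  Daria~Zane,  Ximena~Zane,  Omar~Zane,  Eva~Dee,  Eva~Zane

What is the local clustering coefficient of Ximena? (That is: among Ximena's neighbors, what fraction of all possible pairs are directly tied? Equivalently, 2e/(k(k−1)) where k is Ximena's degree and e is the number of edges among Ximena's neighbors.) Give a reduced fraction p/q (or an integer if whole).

1/3

Ximena's neighbors: Dee, Omar, and Zane (k = 3).
Possible neighbor pairs: C(3,2) = 3. Edges among them: Omar–Zane → e = 1.
Clustering(Ximena) = 1/3.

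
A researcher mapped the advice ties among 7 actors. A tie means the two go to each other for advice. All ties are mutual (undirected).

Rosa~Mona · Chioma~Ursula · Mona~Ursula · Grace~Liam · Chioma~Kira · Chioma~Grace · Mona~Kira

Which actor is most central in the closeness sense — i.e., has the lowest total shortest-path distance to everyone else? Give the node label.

Farness (sum of distances to all others) for each node — Chioma:10, Grace:13, Kira:11, Liam:18, Mona:12, Rosa:17, Ursula:11.
The smallest farness is 10, for Chioma, so Chioma has the highest closeness.

Chioma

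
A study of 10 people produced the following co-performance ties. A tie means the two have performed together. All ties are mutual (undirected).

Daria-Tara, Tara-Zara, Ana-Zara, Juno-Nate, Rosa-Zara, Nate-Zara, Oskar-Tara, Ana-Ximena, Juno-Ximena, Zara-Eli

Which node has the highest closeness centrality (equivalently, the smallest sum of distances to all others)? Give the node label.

Farness (sum of distances to all others) for each node — Ana:18, Daria:25, Eli:21, Juno:23, Nate:18, Oskar:25, Rosa:21, Tara:17, Ximena:23, Zara:13.
The smallest farness is 13, for Zara, so Zara has the highest closeness.

Zara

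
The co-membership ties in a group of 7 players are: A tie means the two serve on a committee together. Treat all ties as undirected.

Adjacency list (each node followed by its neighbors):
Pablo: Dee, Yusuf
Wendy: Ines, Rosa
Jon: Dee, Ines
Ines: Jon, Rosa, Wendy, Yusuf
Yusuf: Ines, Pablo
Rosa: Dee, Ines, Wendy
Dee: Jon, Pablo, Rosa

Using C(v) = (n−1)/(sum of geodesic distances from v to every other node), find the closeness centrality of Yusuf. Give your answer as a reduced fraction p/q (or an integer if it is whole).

3/5

Distances from Yusuf: Dee:2, Ines:1, Jon:2, Pablo:1, Rosa:2, Wendy:2. Sum = 10.
n = 7, so closeness = 6/10 = 3/5.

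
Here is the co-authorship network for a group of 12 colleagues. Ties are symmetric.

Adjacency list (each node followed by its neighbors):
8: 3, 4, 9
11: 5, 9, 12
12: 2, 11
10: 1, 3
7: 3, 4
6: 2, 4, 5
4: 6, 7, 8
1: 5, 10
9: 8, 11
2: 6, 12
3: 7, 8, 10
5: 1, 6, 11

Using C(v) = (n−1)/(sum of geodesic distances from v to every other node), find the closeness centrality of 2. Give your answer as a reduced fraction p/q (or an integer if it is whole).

11/28

Distances from 2: 1:3, 3:4, 4:2, 5:2, 6:1, 7:3, 8:3, 9:3, 10:4, 11:2, 12:1. Sum = 28.
n = 12, so closeness = 11/28.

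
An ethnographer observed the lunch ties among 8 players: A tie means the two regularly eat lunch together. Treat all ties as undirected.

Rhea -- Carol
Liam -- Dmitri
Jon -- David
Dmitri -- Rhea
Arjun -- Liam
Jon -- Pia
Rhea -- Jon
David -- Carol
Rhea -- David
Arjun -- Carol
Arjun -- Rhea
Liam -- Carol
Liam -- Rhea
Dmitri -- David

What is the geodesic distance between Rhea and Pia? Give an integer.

One shortest route is Rhea – Jon – Pia, which uses 2 edges, and Rhea and Pia are not directly tied, so nothing shorter exists. So d(Rhea,Pia) = 2.

2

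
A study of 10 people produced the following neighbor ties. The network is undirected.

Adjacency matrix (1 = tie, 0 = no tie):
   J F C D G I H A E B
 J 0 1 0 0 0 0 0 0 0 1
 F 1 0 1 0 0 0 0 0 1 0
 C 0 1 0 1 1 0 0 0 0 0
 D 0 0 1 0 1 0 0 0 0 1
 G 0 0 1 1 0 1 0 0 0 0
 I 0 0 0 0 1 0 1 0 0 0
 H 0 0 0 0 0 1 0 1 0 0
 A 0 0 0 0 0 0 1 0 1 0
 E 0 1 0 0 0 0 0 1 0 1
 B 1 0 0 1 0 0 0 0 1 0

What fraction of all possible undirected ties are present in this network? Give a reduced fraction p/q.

There are 13 edges and 10 nodes, so the maximum possible is C(10,2) = 45.
Density = 13/45.

13/45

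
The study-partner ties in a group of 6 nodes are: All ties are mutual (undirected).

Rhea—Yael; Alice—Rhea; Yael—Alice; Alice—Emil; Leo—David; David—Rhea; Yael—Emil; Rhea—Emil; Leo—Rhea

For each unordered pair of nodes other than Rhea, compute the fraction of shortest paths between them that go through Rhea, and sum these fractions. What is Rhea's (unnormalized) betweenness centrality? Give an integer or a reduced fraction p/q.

Pairs whose geodesics pass through Rhea — Emil–Leo: 1; Emil–David: 1; Leo–Yael: 1; Leo–Alice: 1; David–Yael: 1; David–Alice: 1.
All other pairs contribute 0.
Summing the contributions gives betweenness(Rhea) = 6.

6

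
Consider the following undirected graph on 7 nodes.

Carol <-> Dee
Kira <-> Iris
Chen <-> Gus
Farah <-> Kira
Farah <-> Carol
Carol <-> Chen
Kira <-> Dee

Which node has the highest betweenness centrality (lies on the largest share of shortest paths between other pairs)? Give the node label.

Unnormalized betweenness of each node: Carol:17/2, Chen:5, Dee:3, Farah:3, Gus:0, Iris:0, Kira:11/2.
Carol has the largest value, 17/2, making it the main broker — the node through which the most shortest paths run.

Carol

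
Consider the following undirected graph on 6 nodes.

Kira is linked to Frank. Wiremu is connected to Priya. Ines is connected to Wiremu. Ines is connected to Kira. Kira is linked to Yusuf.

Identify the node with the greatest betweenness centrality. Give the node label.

Unnormalized betweenness of each node: Frank:0, Ines:6, Kira:7, Priya:0, Wiremu:4, Yusuf:0.
Kira has the largest value, 7, making it the main broker — the node through which the most shortest paths run.

Kira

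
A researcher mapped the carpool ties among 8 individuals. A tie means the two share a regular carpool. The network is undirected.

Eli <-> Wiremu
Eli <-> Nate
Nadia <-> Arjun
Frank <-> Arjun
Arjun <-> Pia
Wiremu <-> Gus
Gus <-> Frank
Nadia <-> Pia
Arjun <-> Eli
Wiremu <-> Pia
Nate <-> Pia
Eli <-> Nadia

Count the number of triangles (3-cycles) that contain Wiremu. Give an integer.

Wiremu's neighbors are Eli, Gus, and Pia, but none of them are tied to each other, so no triangle contains Wiremu.

0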